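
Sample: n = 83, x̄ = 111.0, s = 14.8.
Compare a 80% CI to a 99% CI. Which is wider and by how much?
99% CI is wider by 4.37

df = 82
80% CI: t* = 1.292, (108.90, 113.10), width = 2 · t* · s/√n = 4.20
99% CI: t* = 2.637, (106.72, 115.28), width = 2 · t* · s/√n = 8.57

The 99% CI is wider by 8.57 - 4.20 = 4.37.
Higher confidence requires a wider interval.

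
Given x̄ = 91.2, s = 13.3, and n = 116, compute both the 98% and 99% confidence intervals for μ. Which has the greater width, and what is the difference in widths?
99% CI is wider by 0.64

df = 115
98% CI: t* = 2.359, (88.29, 94.11), width = 2 · t* · s/√n = 5.83
99% CI: t* = 2.619, (87.97, 94.43), width = 2 · t* · s/√n = 6.47

The 99% CI is wider by 6.47 - 5.83 = 0.64.
Higher confidence requires a wider interval.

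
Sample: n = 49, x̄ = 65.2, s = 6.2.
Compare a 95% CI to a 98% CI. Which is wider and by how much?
98% CI is wider by 0.70

df = 48
95% CI: t* = 2.011, (63.42, 66.98), width = 2 · t* · s/√n = 3.56
98% CI: t* = 2.407, (63.07, 67.33), width = 2 · t* · s/√n = 4.26

The 98% CI is wider by 4.26 - 3.56 = 0.70.
Higher confidence requires a wider interval.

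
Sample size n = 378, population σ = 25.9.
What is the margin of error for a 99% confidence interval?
Margin of error = 3.43

Margin of error = z* · σ/√n
= 2.576 · 25.9/√378
= 2.576 · 25.9/19.4422
= 3.43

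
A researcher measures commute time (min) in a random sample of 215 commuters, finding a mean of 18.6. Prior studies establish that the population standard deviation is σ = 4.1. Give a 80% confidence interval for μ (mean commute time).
(18.24, 18.96)

z-interval (σ known):
z* = 1.282 for 80% confidence

Margin of error = z* · σ/√n = 1.282 · 4.1/√215 = 0.36

CI: (18.6 - 0.36, 18.6 + 0.36) = (18.24, 18.96)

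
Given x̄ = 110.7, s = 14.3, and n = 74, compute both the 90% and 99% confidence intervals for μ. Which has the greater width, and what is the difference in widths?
99% CI is wider by 3.25

df = 73
90% CI: t* = 1.666, (107.93, 113.47), width = 2 · t* · s/√n = 5.54
99% CI: t* = 2.645, (106.30, 115.10), width = 2 · t* · s/√n = 8.79

The 99% CI is wider by 8.79 - 5.54 = 3.25.
Higher confidence requires a wider interval.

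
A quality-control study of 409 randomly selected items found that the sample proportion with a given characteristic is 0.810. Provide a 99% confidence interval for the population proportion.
(0.760, 0.860)

Proportion CI:
SE = √(p̂(1-p̂)/n) = √(0.810 · 0.190 / 409) = 0.01940

z* = 2.576
Margin = z* · SE = 2.576 · 0.01940 = 0.0500

CI: 0.810 ± 0.0500 = (0.760, 0.860)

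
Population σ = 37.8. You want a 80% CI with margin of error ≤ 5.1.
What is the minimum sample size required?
n ≥ 91

For margin E ≤ 5.1:
n ≥ (z* · σ / E)²
n ≥ (1.282 · 37.8 / 5.1)²
n ≥ 90.29

Minimum n = 91 (rounding up)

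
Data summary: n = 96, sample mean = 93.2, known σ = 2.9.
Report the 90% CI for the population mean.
(92.71, 93.69)

z-interval (σ known):
z* = 1.645 for 90% confidence

Margin of error = z* · σ/√n = 1.645 · 2.9/√96 = 0.49

CI: (93.2 - 0.49, 93.2 + 0.49) = (92.71, 93.69)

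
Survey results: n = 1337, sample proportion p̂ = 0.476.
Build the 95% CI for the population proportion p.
(0.449, 0.503)

Proportion CI:
SE = √(p̂(1-p̂)/n) = √(0.476 · 0.524 / 1337) = 0.01366

z* = 1.960
Margin = z* · SE = 1.960 · 0.01366 = 0.0268

CI: 0.476 ± 0.0268 = (0.449, 0.503)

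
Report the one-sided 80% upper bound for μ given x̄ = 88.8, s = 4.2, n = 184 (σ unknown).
μ ≤ 89.06

Upper bound (one-sided):
t* = 0.844 (one-sided for 80%)
Upper bound = x̄ + t* · s/√n = 88.8 + 0.844 · 4.2/√184 = 89.06

We are 80% confident that μ ≤ 89.06.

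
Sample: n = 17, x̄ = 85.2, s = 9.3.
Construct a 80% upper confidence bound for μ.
μ ≤ 87.15

Upper bound (one-sided):
t* = 0.865 (one-sided for 80%)
Upper bound = x̄ + t* · s/√n = 85.2 + 0.865 · 9.3/√17 = 87.15

We are 80% confident that μ ≤ 87.15.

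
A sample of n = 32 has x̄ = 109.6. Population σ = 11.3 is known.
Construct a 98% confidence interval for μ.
(104.95, 114.25)

z-interval (σ known):
z* = 2.326 for 98% confidence

Margin of error = z* · σ/√n = 2.326 · 11.3/√32 = 4.65

CI: (109.6 - 4.65, 109.6 + 4.65) = (104.95, 114.25)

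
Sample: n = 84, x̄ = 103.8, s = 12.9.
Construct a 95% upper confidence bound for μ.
μ ≤ 106.14

Upper bound (one-sided):
t* = 1.663 (one-sided for 95%)
Upper bound = x̄ + t* · s/√n = 103.8 + 1.663 · 12.9/√84 = 106.14

We are 95% confident that μ ≤ 106.14.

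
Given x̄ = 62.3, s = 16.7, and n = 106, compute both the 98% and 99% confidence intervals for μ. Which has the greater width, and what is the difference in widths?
99% CI is wider by 0.85

df = 105
98% CI: t* = 2.362, (58.47, 66.13), width = 2 · t* · s/√n = 7.66
99% CI: t* = 2.623, (58.05, 66.55), width = 2 · t* · s/√n = 8.51

The 99% CI is wider by 8.51 - 7.66 = 0.85.
Higher confidence requires a wider interval.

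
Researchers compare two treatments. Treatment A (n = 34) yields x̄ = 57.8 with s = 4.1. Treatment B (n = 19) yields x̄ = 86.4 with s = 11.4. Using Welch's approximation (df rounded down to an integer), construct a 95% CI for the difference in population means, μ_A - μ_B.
(-34.25, -22.95)

Difference: x̄₁ - x̄₂ = -28.60
SE = √(s₁²/n₁ + s₂²/n₂) = √(4.1²/34 + 11.4²/19) = 2.7082
df = 20.64 → 20 (Welch–Satterthwaite, rounded down)
t* = 2.086

CI: -28.60 ± 2.086 · 2.7082 = -28.60 ± 5.65 = (-34.25, -22.95)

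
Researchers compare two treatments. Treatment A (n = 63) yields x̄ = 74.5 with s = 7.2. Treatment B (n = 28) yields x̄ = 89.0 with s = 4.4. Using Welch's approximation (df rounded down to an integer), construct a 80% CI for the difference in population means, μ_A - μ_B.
(-16.09, -12.91)

Difference: x̄₁ - x̄₂ = -14.50
SE = √(s₁²/n₁ + s₂²/n₂) = √(7.2²/63 + 4.4²/28) = 1.2306
df = 80.10 → 80 (Welch–Satterthwaite, rounded down)
t* = 1.292

CI: -14.50 ± 1.292 · 1.2306 = -14.50 ± 1.59 = (-16.09, -12.91)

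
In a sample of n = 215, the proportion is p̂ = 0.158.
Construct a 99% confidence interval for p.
(0.094, 0.222)

Proportion CI:
SE = √(p̂(1-p̂)/n) = √(0.158 · 0.842 / 215) = 0.02488

z* = 2.576
Margin = z* · SE = 2.576 · 0.02488 = 0.0641

CI: 0.158 ± 0.0641 = (0.094, 0.222)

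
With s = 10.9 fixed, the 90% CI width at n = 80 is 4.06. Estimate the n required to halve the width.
n ≈ 320

CI width ∝ 1/√n
To reduce width by factor 2, need √n to grow by 2 → need 2² = 4 times as many samples.

Current: n = 80, width = 4.06
New: n = 320, width ≈ 2.01

Width reduced by factor of 4.06/2.01 = 2.02.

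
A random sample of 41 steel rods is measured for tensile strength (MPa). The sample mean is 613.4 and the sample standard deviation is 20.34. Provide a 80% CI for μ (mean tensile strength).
(609.26, 617.54)

t-interval (σ unknown):
df = n - 1 = 40
t* = 1.303 for 80% confidence

Margin of error = t* · s/√n = 1.303 · 20.34/√41 = 4.14

CI: (609.26, 617.54)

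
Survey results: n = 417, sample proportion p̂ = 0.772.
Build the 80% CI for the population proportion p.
(0.746, 0.798)

Proportion CI:
SE = √(p̂(1-p̂)/n) = √(0.772 · 0.228 / 417) = 0.02055

z* = 1.282
Margin = z* · SE = 1.282 · 0.02055 = 0.0263

CI: 0.772 ± 0.0263 = (0.746, 0.798)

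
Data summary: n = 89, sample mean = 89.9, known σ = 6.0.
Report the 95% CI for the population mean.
(88.65, 91.15)

z-interval (σ known):
z* = 1.960 for 95% confidence

Margin of error = z* · σ/√n = 1.960 · 6.0/√89 = 1.25

CI: (89.9 - 1.25, 89.9 + 1.25) = (88.65, 91.15)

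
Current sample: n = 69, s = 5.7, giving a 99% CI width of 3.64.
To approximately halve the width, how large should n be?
n ≈ 276

CI width ∝ 1/√n
To reduce width by factor 2, need √n to grow by 2 → need 2² = 4 times as many samples.

Current: n = 69, width = 3.64
New: n = 276, width ≈ 1.78

Width reduced by factor of 3.64/1.78 = 2.04.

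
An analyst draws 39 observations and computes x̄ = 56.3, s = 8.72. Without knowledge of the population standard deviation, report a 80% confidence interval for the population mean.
(54.48, 58.12)

t-interval (σ unknown):
df = n - 1 = 38
t* = 1.304 for 80% confidence

Margin of error = t* · s/√n = 1.304 · 8.72/√39 = 1.82

CI: (54.48, 58.12)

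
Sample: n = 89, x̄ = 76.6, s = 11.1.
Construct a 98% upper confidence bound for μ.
μ ≤ 79.05

Upper bound (one-sided):
t* = 2.085 (one-sided for 98%)
Upper bound = x̄ + t* · s/√n = 76.6 + 2.085 · 11.1/√89 = 79.05

We are 98% confident that μ ≤ 79.05.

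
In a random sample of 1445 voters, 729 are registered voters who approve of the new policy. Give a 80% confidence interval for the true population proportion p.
(0.488, 0.521)

Proportion CI:
p̂ = 729/1445 = 0.50450
SE = √(p̂(1-p̂)/n) = √(0.50450 · 0.49550 / 1445) = 0.01315

z* = 1.282
Margin = z* · SE = 1.282 · 0.01315 = 0.0169

CI: 0.50450 ± 0.0169 = (0.488, 0.521)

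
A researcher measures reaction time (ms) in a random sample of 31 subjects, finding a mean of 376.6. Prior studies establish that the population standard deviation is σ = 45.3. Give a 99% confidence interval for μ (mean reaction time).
(355.64, 397.56)

z-interval (σ known):
z* = 2.576 for 99% confidence

Margin of error = z* · σ/√n = 2.576 · 45.3/√31 = 20.96

CI: (376.6 - 20.96, 376.6 + 20.96) = (355.64, 397.56)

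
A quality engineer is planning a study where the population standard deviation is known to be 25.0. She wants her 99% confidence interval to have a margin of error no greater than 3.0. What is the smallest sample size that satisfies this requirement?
n ≥ 461

For margin E ≤ 3.0:
n ≥ (z* · σ / E)²
n ≥ (2.576 · 25.0 / 3.0)²
n ≥ 460.82

Minimum n = 461 (rounding up)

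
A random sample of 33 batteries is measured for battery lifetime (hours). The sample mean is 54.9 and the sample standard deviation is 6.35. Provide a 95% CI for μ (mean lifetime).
(52.65, 57.15)

t-interval (σ unknown):
df = n - 1 = 32
t* = 2.037 for 95% confidence

Margin of error = t* · s/√n = 2.037 · 6.35/√33 = 2.25

CI: (52.65, 57.15)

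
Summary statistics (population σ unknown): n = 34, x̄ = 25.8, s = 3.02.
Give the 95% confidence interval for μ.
(24.75, 26.85)

t-interval (σ unknown):
df = n - 1 = 33
t* = 2.035 for 95% confidence

Margin of error = t* · s/√n = 2.035 · 3.02/√34 = 1.05

CI: (24.75, 26.85)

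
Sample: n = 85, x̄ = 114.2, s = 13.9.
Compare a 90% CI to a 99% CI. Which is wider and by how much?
99% CI is wider by 2.94

df = 84
90% CI: t* = 1.663, (111.69, 116.71), width = 2 · t* · s/√n = 5.01
99% CI: t* = 2.636, (110.23, 118.17), width = 2 · t* · s/√n = 7.95

The 99% CI is wider by 7.95 - 5.01 = 2.94.
Higher confidence requires a wider interval.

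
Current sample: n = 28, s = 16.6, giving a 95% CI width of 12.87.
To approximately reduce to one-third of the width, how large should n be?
n ≈ 252

CI width ∝ 1/√n
To reduce width by factor 3, need √n to grow by 3 → need 3² = 9 times as many samples.

Current: n = 28, width = 12.87
New: n = 252, width ≈ 4.12

Width reduced by factor of 12.87/4.12 = 3.12.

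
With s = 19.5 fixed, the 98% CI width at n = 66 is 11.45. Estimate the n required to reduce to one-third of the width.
n ≈ 594

CI width ∝ 1/√n
To reduce width by factor 3, need √n to grow by 3 → need 3² = 9 times as many samples.

Current: n = 66, width = 11.45
New: n = 594, width ≈ 3.73

Width reduced by factor of 11.45/3.73 = 3.07.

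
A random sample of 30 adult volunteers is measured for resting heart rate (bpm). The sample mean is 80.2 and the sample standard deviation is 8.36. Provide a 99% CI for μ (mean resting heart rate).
(75.99, 84.41)

t-interval (σ unknown):
df = n - 1 = 29
t* = 2.756 for 99% confidence

Margin of error = t* · s/√n = 2.756 · 8.36/√30 = 4.21

CI: (75.99, 84.41)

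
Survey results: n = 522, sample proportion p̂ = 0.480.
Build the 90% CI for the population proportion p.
(0.444, 0.516)

Proportion CI:
SE = √(p̂(1-p̂)/n) = √(0.480 · 0.520 / 522) = 0.02187

z* = 1.645
Margin = z* · SE = 1.645 · 0.02187 = 0.0360

CI: 0.480 ± 0.0360 = (0.444, 0.516)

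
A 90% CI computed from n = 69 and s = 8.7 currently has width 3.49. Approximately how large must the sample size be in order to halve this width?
n ≈ 276

CI width ∝ 1/√n
To reduce width by factor 2, need √n to grow by 2 → need 2² = 4 times as many samples.

Current: n = 69, width = 3.49
New: n = 276, width ≈ 1.73

Width reduced by factor of 3.49/1.73 = 2.02.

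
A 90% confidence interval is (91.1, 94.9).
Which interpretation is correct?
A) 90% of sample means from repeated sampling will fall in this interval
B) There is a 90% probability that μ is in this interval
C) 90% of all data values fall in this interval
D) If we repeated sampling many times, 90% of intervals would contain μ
D

A) Wrong — coverage applies to intervals containing μ, not to future x̄ values.
B) Wrong — μ is fixed; the randomness lives in the interval, not in μ.
C) Wrong — a CI is about the parameter μ, not individual data values.
D) Correct — this is the frequentist long-run coverage interpretation.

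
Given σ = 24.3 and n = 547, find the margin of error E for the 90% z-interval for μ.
Margin of error = 1.71

Margin of error = z* · σ/√n
= 1.645 · 24.3/√547
= 1.645 · 24.3/23.3880
= 1.71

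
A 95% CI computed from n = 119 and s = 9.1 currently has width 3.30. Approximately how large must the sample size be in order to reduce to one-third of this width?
n ≈ 1071

CI width ∝ 1/√n
To reduce width by factor 3, need √n to grow by 3 → need 3² = 9 times as many samples.

Current: n = 119, width = 3.30
New: n = 1071, width ≈ 1.09

Width reduced by factor of 3.30/1.09 = 3.03.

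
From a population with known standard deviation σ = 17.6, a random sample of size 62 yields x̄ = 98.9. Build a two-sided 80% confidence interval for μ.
(96.03, 101.77)

z-interval (σ known):
z* = 1.282 for 80% confidence

Margin of error = z* · σ/√n = 1.282 · 17.6/√62 = 2.87

CI: (98.9 - 2.87, 98.9 + 2.87) = (96.03, 101.77)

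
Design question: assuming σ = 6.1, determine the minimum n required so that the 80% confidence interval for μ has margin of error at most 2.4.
n ≥ 11

For margin E ≤ 2.4:
n ≥ (z* · σ / E)²
n ≥ (1.282 · 6.1 / 2.4)²
n ≥ 10.62

Minimum n = 11 (rounding up)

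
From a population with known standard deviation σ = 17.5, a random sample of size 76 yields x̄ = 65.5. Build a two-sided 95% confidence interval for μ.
(61.57, 69.43)

z-interval (σ known):
z* = 1.960 for 95% confidence

Margin of error = z* · σ/√n = 1.960 · 17.5/√76 = 3.93

CI: (65.5 - 3.93, 65.5 + 3.93) = (61.57, 69.43)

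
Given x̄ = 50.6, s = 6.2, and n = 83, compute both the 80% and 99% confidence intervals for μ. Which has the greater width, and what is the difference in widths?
99% CI is wider by 1.83

df = 82
80% CI: t* = 1.292, (49.72, 51.48), width = 2 · t* · s/√n = 1.76
99% CI: t* = 2.637, (48.81, 52.39), width = 2 · t* · s/√n = 3.59

The 99% CI is wider by 3.59 - 1.76 = 1.83.
Higher confidence requires a wider interval.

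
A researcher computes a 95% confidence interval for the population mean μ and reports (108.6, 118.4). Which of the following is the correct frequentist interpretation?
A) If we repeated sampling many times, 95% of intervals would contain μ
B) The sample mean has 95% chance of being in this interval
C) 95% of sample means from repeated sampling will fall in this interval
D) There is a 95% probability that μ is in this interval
A

A) Correct — this is the frequentist long-run coverage interpretation.
B) Wrong — x̄ is observed and sits in the interval by construction.
C) Wrong — coverage applies to intervals containing μ, not to future x̄ values.
D) Wrong — μ is fixed; the randomness lives in the interval, not in μ.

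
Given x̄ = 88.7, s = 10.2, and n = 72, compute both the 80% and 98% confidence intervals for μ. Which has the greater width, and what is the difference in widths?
98% CI is wider by 2.61

df = 71
80% CI: t* = 1.294, (87.14, 90.26), width = 2 · t* · s/√n = 3.11
98% CI: t* = 2.380, (85.84, 91.56), width = 2 · t* · s/√n = 5.72

The 98% CI is wider by 5.72 - 3.11 = 2.61.
Higher confidence requires a wider interval.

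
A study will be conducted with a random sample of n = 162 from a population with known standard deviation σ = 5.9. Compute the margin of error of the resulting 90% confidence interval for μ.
Margin of error = 0.76

Margin of error = z* · σ/√n
= 1.645 · 5.9/√162
= 1.645 · 5.9/12.7279
= 0.76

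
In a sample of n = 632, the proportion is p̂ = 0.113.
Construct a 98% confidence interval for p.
(0.084, 0.142)

Proportion CI:
SE = √(p̂(1-p̂)/n) = √(0.113 · 0.887 / 632) = 0.01259

z* = 2.326
Margin = z* · SE = 2.326 · 0.01259 = 0.0293

CI: 0.113 ± 0.0293 = (0.084, 0.142)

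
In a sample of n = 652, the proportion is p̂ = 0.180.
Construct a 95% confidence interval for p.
(0.151, 0.209)

Proportion CI:
SE = √(p̂(1-p̂)/n) = √(0.180 · 0.820 / 652) = 0.01505

z* = 1.960
Margin = z* · SE = 1.960 · 0.01505 = 0.0295

CI: 0.180 ± 0.0295 = (0.151, 0.209)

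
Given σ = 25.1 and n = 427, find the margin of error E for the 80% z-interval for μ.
Margin of error = 1.56

Margin of error = z* · σ/√n
= 1.282 · 25.1/√427
= 1.282 · 25.1/20.6640
= 1.56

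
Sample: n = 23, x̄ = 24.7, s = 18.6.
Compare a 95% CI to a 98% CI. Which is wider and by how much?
98% CI is wider by 3.36

df = 22
95% CI: t* = 2.074, (16.66, 32.74), width = 2 · t* · s/√n = 16.09
98% CI: t* = 2.508, (14.97, 34.43), width = 2 · t* · s/√n = 19.45

The 98% CI is wider by 19.45 - 16.09 = 3.36.
Higher confidence requires a wider interval.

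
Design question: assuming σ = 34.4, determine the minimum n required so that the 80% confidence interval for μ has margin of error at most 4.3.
n ≥ 106

For margin E ≤ 4.3:
n ≥ (z* · σ / E)²
n ≥ (1.282 · 34.4 / 4.3)²
n ≥ 105.19

Minimum n = 106 (rounding up)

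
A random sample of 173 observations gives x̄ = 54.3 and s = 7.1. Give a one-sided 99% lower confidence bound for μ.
μ ≥ 53.03

Lower bound (one-sided):
t* = 2.348 (one-sided for 99%)
Lower bound = x̄ - t* · s/√n = 54.3 - 2.348 · 7.1/√173 = 53.03

We are 99% confident that μ ≥ 53.03.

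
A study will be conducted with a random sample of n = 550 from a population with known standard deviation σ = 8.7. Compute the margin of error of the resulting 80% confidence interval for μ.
Margin of error = 0.48

Margin of error = z* · σ/√n
= 1.282 · 8.7/√550
= 1.282 · 8.7/23.4521
= 0.48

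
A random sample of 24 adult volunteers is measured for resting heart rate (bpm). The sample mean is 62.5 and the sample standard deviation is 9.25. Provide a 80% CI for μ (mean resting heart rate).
(60.01, 64.99)

t-interval (σ unknown):
df = n - 1 = 23
t* = 1.319 for 80% confidence

Margin of error = t* · s/√n = 1.319 · 9.25/√24 = 2.49

CI: (60.01, 64.99)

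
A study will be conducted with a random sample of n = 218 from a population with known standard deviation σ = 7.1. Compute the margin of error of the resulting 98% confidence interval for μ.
Margin of error = 1.12

Margin of error = z* · σ/√n
= 2.326 · 7.1/√218
= 2.326 · 7.1/14.7648
= 1.12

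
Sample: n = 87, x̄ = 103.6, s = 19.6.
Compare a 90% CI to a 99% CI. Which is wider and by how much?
99% CI is wider by 4.08

df = 86
90% CI: t* = 1.663, (100.11, 107.09), width = 2 · t* · s/√n = 6.99
99% CI: t* = 2.634, (98.07, 109.13), width = 2 · t* · s/√n = 11.07

The 99% CI is wider by 11.07 - 6.99 = 4.08.
Higher confidence requires a wider interval.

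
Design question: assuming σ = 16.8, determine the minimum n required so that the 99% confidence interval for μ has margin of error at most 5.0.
n ≥ 75

For margin E ≤ 5.0:
n ≥ (z* · σ / E)²
n ≥ (2.576 · 16.8 / 5.0)²
n ≥ 74.92

Minimum n = 75 (rounding up)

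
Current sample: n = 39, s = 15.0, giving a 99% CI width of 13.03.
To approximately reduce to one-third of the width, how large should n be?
n ≈ 351

CI width ∝ 1/√n
To reduce width by factor 3, need √n to grow by 3 → need 3² = 9 times as many samples.

Current: n = 39, width = 13.03
New: n = 351, width ≈ 4.15

Width reduced by factor of 13.03/4.15 = 3.14.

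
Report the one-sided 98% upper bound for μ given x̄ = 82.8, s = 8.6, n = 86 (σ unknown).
μ ≤ 84.73

Upper bound (one-sided):
t* = 2.086 (one-sided for 98%)
Upper bound = x̄ + t* · s/√n = 82.8 + 2.086 · 8.6/√86 = 84.73

We are 98% confident that μ ≤ 84.73.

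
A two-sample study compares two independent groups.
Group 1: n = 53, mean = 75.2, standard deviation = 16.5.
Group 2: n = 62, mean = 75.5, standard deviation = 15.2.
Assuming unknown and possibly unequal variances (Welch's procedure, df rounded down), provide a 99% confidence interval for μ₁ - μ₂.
(-8.11, 7.51)

Difference: x̄₁ - x̄₂ = -0.30
SE = √(s₁²/n₁ + s₂²/n₂) = √(16.5²/53 + 15.2²/62) = 2.9771
df = 106.87 → 106 (Welch–Satterthwaite, rounded down)
t* = 2.623

CI: -0.30 ± 2.623 · 2.9771 = -0.30 ± 7.81 = (-8.11, 7.51)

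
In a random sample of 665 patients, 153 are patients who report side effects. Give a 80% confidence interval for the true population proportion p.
(0.209, 0.251)

Proportion CI:
p̂ = 153/665 = 0.23008
SE = √(p̂(1-p̂)/n) = √(0.23008 · 0.76992 / 665) = 0.01632

z* = 1.282
Margin = z* · SE = 1.282 · 0.01632 = 0.0209

CI: 0.23008 ± 0.0209 = (0.209, 0.251)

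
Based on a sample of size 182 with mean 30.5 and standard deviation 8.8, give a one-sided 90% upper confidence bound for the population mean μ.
μ ≤ 31.34

Upper bound (one-sided):
t* = 1.286 (one-sided for 90%)
Upper bound = x̄ + t* · s/√n = 30.5 + 1.286 · 8.8/√182 = 31.34

We are 90% confident that μ ≤ 31.34.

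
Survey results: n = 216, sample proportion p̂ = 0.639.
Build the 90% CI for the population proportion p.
(0.585, 0.693)

Proportion CI:
SE = √(p̂(1-p̂)/n) = √(0.639 · 0.361 / 216) = 0.03268

z* = 1.645
Margin = z* · SE = 1.645 · 0.03268 = 0.0538

CI: 0.639 ± 0.0538 = (0.585, 0.693)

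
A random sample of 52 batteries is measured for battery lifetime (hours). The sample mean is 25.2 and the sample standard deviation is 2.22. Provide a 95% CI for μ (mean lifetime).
(24.58, 25.82)

t-interval (σ unknown):
df = n - 1 = 51
t* = 2.008 for 95% confidence

Margin of error = t* · s/√n = 2.008 · 2.22/√52 = 0.62

CI: (24.58, 25.82)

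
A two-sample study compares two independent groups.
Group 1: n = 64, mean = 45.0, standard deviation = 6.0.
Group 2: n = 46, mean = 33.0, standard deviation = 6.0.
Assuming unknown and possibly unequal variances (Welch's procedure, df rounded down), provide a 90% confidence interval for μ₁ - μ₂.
(10.07, 13.93)

Difference: x̄₁ - x̄₂ = 12.00
SE = √(s₁²/n₁ + s₂²/n₂) = √(6.0²/64 + 6.0²/46) = 1.1598
df = 97.10 → 97 (Welch–Satterthwaite, rounded down)
t* = 1.661

CI: 12.00 ± 1.661 · 1.1598 = 12.00 ± 1.93 = (10.07, 13.93)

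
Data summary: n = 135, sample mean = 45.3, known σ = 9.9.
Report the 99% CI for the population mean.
(43.11, 47.49)

z-interval (σ known):
z* = 2.576 for 99% confidence

Margin of error = z* · σ/√n = 2.576 · 9.9/√135 = 2.19

CI: (45.3 - 2.19, 45.3 + 2.19) = (43.11, 47.49)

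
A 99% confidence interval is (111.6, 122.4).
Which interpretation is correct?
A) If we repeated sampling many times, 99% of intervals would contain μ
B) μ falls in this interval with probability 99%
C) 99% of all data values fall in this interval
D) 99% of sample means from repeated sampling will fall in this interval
A

A) Correct — this is the frequentist long-run coverage interpretation.
B) Wrong — μ is fixed; the randomness lives in the interval, not in μ.
C) Wrong — a CI is about the parameter μ, not individual data values.
D) Wrong — coverage applies to intervals containing μ, not to future x̄ values.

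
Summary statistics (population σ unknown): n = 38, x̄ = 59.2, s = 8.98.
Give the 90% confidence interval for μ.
(56.74, 61.66)

t-interval (σ unknown):
df = n - 1 = 37
t* = 1.687 for 90% confidence

Margin of error = t* · s/√n = 1.687 · 8.98/√38 = 2.46

CI: (56.74, 61.66)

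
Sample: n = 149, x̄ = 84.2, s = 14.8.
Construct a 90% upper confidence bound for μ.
μ ≤ 85.76

Upper bound (one-sided):
t* = 1.287 (one-sided for 90%)
Upper bound = x̄ + t* · s/√n = 84.2 + 1.287 · 14.8/√149 = 85.76

We are 90% confident that μ ≤ 85.76.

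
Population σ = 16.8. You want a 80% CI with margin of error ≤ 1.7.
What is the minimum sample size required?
n ≥ 161

For margin E ≤ 1.7:
n ≥ (z* · σ / E)²
n ≥ (1.282 · 16.8 / 1.7)²
n ≥ 160.51

Minimum n = 161 (rounding up)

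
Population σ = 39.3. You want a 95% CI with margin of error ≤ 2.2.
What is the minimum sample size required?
n ≥ 1226

For margin E ≤ 2.2:
n ≥ (z* · σ / E)²
n ≥ (1.960 · 39.3 / 2.2)²
n ≥ 1225.89

Minimum n = 1226 (rounding up)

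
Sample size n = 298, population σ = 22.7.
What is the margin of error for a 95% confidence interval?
Margin of error = 2.58

Margin of error = z* · σ/√n
= 1.960 · 22.7/√298
= 1.960 · 22.7/17.2627
= 2.58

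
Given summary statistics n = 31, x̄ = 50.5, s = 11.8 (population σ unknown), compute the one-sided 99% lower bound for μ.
μ ≥ 45.29

Lower bound (one-sided):
t* = 2.457 (one-sided for 99%)
Lower bound = x̄ - t* · s/√n = 50.5 - 2.457 · 11.8/√31 = 45.29

We are 99% confident that μ ≥ 45.29.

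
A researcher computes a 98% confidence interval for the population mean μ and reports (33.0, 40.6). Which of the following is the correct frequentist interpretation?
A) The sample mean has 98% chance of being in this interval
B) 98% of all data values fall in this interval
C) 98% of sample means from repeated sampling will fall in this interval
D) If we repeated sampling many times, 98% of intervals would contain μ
D

A) Wrong — x̄ is observed and sits in the interval by construction.
B) Wrong — a CI is about the parameter μ, not individual data values.
C) Wrong — coverage applies to intervals containing μ, not to future x̄ values.
D) Correct — this is the frequentist long-run coverage interpretation.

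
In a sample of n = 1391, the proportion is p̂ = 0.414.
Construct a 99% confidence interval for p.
(0.380, 0.448)

Proportion CI:
SE = √(p̂(1-p̂)/n) = √(0.414 · 0.586 / 1391) = 0.01321

z* = 2.576
Margin = z* · SE = 2.576 · 0.01321 = 0.0340

CI: 0.414 ± 0.0340 = (0.380, 0.448)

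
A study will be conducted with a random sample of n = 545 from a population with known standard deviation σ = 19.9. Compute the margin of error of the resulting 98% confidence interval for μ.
Margin of error = 1.98

Margin of error = z* · σ/√n
= 2.326 · 19.9/√545
= 2.326 · 19.9/23.3452
= 1.98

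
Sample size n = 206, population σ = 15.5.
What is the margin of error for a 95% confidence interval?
Margin of error = 2.12

Margin of error = z* · σ/√n
= 1.960 · 15.5/√206
= 1.960 · 15.5/14.3527
= 2.12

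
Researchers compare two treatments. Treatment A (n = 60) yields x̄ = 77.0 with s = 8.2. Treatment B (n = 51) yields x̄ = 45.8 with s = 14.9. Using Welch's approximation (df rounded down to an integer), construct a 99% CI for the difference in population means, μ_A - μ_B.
(25.01, 37.39)

Difference: x̄₁ - x̄₂ = 31.20
SE = √(s₁²/n₁ + s₂²/n₂) = √(8.2²/60 + 14.9²/51) = 2.3396
df = 74.85 → 74 (Welch–Satterthwaite, rounded down)
t* = 2.644

CI: 31.20 ± 2.644 · 2.3396 = 31.20 ± 6.19 = (25.01, 37.39)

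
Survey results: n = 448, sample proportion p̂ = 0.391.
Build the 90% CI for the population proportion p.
(0.353, 0.429)

Proportion CI:
SE = √(p̂(1-p̂)/n) = √(0.391 · 0.609 / 448) = 0.02305

z* = 1.645
Margin = z* · SE = 1.645 · 0.02305 = 0.0379

CI: 0.391 ± 0.0379 = (0.353, 0.429)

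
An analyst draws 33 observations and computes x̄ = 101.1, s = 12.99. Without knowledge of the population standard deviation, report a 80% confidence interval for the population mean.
(98.14, 104.06)

t-interval (σ unknown):
df = n - 1 = 32
t* = 1.309 for 80% confidence

Margin of error = t* · s/√n = 1.309 · 12.99/√33 = 2.96

CI: (98.14, 104.06)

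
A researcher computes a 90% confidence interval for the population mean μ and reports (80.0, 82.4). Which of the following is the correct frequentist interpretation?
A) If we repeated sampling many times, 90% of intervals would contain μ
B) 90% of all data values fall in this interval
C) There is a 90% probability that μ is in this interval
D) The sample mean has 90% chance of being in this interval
A

A) Correct — this is the frequentist long-run coverage interpretation.
B) Wrong — a CI is about the parameter μ, not individual data values.
C) Wrong — μ is fixed; the randomness lives in the interval, not in μ.
D) Wrong — x̄ is observed and sits in the interval by construction.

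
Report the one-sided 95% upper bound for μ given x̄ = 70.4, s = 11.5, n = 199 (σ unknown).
μ ≤ 71.75

Upper bound (one-sided):
t* = 1.653 (one-sided for 95%)
Upper bound = x̄ + t* · s/√n = 70.4 + 1.653 · 11.5/√199 = 71.75

We are 95% confident that μ ≤ 71.75.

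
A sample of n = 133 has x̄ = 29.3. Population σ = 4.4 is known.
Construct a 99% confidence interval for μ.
(28.32, 30.28)

z-interval (σ known):
z* = 2.576 for 99% confidence

Margin of error = z* · σ/√n = 2.576 · 4.4/√133 = 0.98

CI: (29.3 - 0.98, 29.3 + 0.98) = (28.32, 30.28)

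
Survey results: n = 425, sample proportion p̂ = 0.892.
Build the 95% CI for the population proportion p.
(0.862, 0.922)

Proportion CI:
SE = √(p̂(1-p̂)/n) = √(0.892 · 0.108 / 425) = 0.01506

z* = 1.960
Margin = z* · SE = 1.960 · 0.01506 = 0.0295

CI: 0.892 ± 0.0295 = (0.862, 0.922)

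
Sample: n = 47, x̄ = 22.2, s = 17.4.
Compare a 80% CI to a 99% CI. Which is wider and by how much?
99% CI is wider by 7.04

df = 46
80% CI: t* = 1.300, (18.90, 25.50), width = 2 · t* · s/√n = 6.60
99% CI: t* = 2.687, (15.38, 29.02), width = 2 · t* · s/√n = 13.64

The 99% CI is wider by 13.64 - 6.60 = 7.04.
Higher confidence requires a wider interval.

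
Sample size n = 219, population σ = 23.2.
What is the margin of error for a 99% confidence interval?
Margin of error = 4.04

Margin of error = z* · σ/√n
= 2.576 · 23.2/√219
= 2.576 · 23.2/14.7986
= 4.04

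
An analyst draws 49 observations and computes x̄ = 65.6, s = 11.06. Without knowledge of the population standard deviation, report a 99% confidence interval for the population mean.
(61.36, 69.84)

t-interval (σ unknown):
df = n - 1 = 48
t* = 2.682 for 99% confidence

Margin of error = t* · s/√n = 2.682 · 11.06/√49 = 4.24

CI: (61.36, 69.84)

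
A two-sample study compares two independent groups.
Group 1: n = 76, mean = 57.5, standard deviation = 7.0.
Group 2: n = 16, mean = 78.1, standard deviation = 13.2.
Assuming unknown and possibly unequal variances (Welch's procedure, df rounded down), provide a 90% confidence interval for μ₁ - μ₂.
(-26.53, -14.67)

Difference: x̄₁ - x̄₂ = -20.60
SE = √(s₁²/n₁ + s₂²/n₂) = √(7.0²/76 + 13.2²/16) = 3.3963
df = 16.82 → 16 (Welch–Satterthwaite, rounded down)
t* = 1.746

CI: -20.60 ± 1.746 · 3.3963 = -20.60 ± 5.93 = (-26.53, -14.67)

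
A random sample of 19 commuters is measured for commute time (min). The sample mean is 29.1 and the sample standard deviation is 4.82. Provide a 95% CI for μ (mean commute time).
(26.78, 31.42)

t-interval (σ unknown):
df = n - 1 = 18
t* = 2.101 for 95% confidence

Margin of error = t* · s/√n = 2.101 · 4.82/√19 = 2.32

CI: (26.78, 31.42)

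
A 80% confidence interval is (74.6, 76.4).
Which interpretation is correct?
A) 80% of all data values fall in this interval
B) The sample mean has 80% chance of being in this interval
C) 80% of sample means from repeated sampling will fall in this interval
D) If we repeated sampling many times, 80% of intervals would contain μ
D

A) Wrong — a CI is about the parameter μ, not individual data values.
B) Wrong — x̄ is observed and sits in the interval by construction.
C) Wrong — coverage applies to intervals containing μ, not to future x̄ values.
D) Correct — this is the frequentist long-run coverage interpretation.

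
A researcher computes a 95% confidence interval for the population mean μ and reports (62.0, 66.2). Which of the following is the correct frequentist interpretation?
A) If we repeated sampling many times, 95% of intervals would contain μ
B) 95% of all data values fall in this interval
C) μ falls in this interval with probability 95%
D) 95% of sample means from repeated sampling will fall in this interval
A

A) Correct — this is the frequentist long-run coverage interpretation.
B) Wrong — a CI is about the parameter μ, not individual data values.
C) Wrong — μ is fixed; the randomness lives in the interval, not in μ.
D) Wrong — coverage applies to intervals containing μ, not to future x̄ values.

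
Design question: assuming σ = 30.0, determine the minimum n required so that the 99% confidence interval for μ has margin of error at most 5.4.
n ≥ 205

For margin E ≤ 5.4:
n ≥ (z* · σ / E)²
n ≥ (2.576 · 30.0 / 5.4)²
n ≥ 204.81

Minimum n = 205 (rounding up)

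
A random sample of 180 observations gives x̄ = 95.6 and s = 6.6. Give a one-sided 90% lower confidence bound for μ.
μ ≥ 94.97

Lower bound (one-sided):
t* = 1.286 (one-sided for 90%)
Lower bound = x̄ - t* · s/√n = 95.6 - 1.286 · 6.6/√180 = 94.97

We are 90% confident that μ ≥ 94.97.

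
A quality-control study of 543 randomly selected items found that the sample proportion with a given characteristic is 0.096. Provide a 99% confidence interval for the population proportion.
(0.063, 0.129)

Proportion CI:
SE = √(p̂(1-p̂)/n) = √(0.096 · 0.904 / 543) = 0.01264

z* = 2.576
Margin = z* · SE = 2.576 · 0.01264 = 0.0326

CI: 0.096 ± 0.0326 = (0.063, 0.129)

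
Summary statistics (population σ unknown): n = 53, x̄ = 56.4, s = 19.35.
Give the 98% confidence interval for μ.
(50.02, 62.78)

t-interval (σ unknown):
df = n - 1 = 52
t* = 2.400 for 98% confidence

Margin of error = t* · s/√n = 2.400 · 19.35/√53 = 6.38

CI: (50.02, 62.78)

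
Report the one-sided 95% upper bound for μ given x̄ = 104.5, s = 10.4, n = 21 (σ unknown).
μ ≤ 108.41

Upper bound (one-sided):
t* = 1.725 (one-sided for 95%)
Upper bound = x̄ + t* · s/√n = 104.5 + 1.725 · 10.4/√21 = 108.41

We are 95% confident that μ ≤ 108.41.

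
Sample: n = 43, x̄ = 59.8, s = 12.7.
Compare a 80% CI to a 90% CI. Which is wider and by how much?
90% CI is wider by 1.48

df = 42
80% CI: t* = 1.302, (57.28, 62.32), width = 2 · t* · s/√n = 5.04
90% CI: t* = 1.682, (56.54, 63.06), width = 2 · t* · s/√n = 6.52

The 90% CI is wider by 6.52 - 5.04 = 1.48.
Higher confidence requires a wider interval.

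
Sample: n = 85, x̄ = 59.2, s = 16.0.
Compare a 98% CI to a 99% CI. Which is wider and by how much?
99% CI is wider by 0.92

df = 84
98% CI: t* = 2.372, (55.08, 63.32), width = 2 · t* · s/√n = 8.23
99% CI: t* = 2.636, (54.63, 63.77), width = 2 · t* · s/√n = 9.15

The 99% CI is wider by 9.15 - 8.23 = 0.92.
Higher confidence requires a wider interval.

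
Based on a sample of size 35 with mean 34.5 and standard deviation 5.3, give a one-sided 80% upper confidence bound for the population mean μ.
μ ≤ 35.26

Upper bound (one-sided):
t* = 0.852 (one-sided for 80%)
Upper bound = x̄ + t* · s/√n = 34.5 + 0.852 · 5.3/√35 = 35.26

We are 80% confident that μ ≤ 35.26.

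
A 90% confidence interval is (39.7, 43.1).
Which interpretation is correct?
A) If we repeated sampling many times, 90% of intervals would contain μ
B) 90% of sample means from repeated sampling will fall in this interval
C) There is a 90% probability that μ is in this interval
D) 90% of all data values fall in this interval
A

A) Correct — this is the frequentist long-run coverage interpretation.
B) Wrong — coverage applies to intervals containing μ, not to future x̄ values.
C) Wrong — μ is fixed; the randomness lives in the interval, not in μ.
D) Wrong — a CI is about the parameter μ, not individual data values.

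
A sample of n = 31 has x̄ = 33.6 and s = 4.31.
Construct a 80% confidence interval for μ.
(32.59, 34.61)

t-interval (σ unknown):
df = n - 1 = 30
t* = 1.310 for 80% confidence

Margin of error = t* · s/√n = 1.310 · 4.31/√31 = 1.01

CI: (32.59, 34.61)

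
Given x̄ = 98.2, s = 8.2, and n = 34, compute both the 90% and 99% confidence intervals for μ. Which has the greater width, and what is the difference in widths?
99% CI is wider by 2.93

df = 33
90% CI: t* = 1.692, (95.82, 100.58), width = 2 · t* · s/√n = 4.76
99% CI: t* = 2.733, (94.36, 102.04), width = 2 · t* · s/√n = 7.69

The 99% CI is wider by 7.69 - 4.76 = 2.93.
Higher confidence requires a wider interval.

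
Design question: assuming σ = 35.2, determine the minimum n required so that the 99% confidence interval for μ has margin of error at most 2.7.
n ≥ 1128

For margin E ≤ 2.7:
n ≥ (z* · σ / E)²
n ≥ (2.576 · 35.2 / 2.7)²
n ≥ 1127.85

Minimum n = 1128 (rounding up)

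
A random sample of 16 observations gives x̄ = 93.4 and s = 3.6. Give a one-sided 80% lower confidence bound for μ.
μ ≥ 92.62

Lower bound (one-sided):
t* = 0.866 (one-sided for 80%)
Lower bound = x̄ - t* · s/√n = 93.4 - 0.866 · 3.6/√16 = 92.62

We are 80% confident that μ ≥ 92.62.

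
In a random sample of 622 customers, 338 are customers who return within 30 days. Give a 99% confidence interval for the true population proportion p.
(0.492, 0.595)

Proportion CI:
p̂ = 338/622 = 0.54341
SE = √(p̂(1-p̂)/n) = √(0.54341 · 0.45659 / 622) = 0.01997

z* = 2.576
Margin = z* · SE = 2.576 · 0.01997 = 0.0514

CI: 0.54341 ± 0.0514 = (0.492, 0.595)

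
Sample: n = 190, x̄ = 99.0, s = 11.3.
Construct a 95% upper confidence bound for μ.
μ ≤ 100.36

Upper bound (one-sided):
t* = 1.653 (one-sided for 95%)
Upper bound = x̄ + t* · s/√n = 99.0 + 1.653 · 11.3/√190 = 100.36

We are 95% confident that μ ≤ 100.36.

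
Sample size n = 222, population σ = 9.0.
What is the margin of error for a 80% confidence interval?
Margin of error = 0.77

Margin of error = z* · σ/√n
= 1.282 · 9.0/√222
= 1.282 · 9.0/14.8997
= 0.77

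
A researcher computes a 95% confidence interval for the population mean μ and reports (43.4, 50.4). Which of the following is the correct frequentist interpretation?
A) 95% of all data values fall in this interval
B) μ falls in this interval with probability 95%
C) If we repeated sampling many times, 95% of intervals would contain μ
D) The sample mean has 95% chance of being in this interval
C

A) Wrong — a CI is about the parameter μ, not individual data values.
B) Wrong — μ is fixed; the randomness lives in the interval, not in μ.
C) Correct — this is the frequentist long-run coverage interpretation.
D) Wrong — x̄ is observed and sits in the interval by construction.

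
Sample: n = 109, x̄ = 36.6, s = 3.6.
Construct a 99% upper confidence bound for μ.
μ ≤ 37.41

Upper bound (one-sided):
t* = 2.361 (one-sided for 99%)
Upper bound = x̄ + t* · s/√n = 36.6 + 2.361 · 3.6/√109 = 37.41

We are 99% confident that μ ≤ 37.41.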